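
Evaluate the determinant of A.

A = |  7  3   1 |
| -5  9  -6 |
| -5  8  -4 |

119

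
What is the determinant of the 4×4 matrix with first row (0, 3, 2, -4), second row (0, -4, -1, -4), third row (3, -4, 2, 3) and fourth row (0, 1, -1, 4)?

The determinant is -60.

Expand along column 1 (it has 3 zeros):
  + (3) · M_31   where M_31 = det([3 2 -4; -4 -1 -4; 1 -1 4]) = -20
det = (+1)·(3)·(-20) = -60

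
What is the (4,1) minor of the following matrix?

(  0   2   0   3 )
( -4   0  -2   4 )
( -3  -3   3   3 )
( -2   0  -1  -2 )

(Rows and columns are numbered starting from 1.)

-54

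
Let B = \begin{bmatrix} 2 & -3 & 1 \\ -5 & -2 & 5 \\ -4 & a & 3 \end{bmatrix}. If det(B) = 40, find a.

-3

Expanding along the row containing a, det(B) is linear in a: det(B) = (-15)·a + (-5).
Set (-15)·a + (-5) = 40  ⇒  (-15)·a = 45  ⇒  a = -3.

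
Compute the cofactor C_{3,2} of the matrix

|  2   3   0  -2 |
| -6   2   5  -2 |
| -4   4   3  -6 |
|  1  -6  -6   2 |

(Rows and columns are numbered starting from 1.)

Delete row 3 and column 2; the remaining 3×3 submatrix is [2 0 -2; -6 5 -2; 1 -6 2].
Its determinant is -66.
The cofactor carries sign (−1)^(3+2) = −1, so C_{3,2} = −(-66) = 66.

66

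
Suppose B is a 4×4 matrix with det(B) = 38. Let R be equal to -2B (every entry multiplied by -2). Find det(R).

For a 4×4 matrix, det(-2B) = (-2)^4·det(B) = 16·det(B).
det(R) = (16)·(38) = 608

608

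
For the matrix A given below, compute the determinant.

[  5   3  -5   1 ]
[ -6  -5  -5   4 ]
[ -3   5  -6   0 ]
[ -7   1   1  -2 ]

|A| = -303

Expand along row 3 (it has 1 zero):
  + (-3) · M_31   where M_31 = det([3 -5 1; -5 -5 4; 1 1 -2]) = 48
  − (5) · M_32   where M_32 = det([5 -5 1; -6 -5 4; -7 1 -2]) = 189
  + (-6) · M_33   where M_33 = det([5 3 1; -6 -5 4; -7 1 -2]) = -131
det = (+1)·(-3)·(48) + (-1)·(5)·(189) + (+1)·(-6)·(-131) = -303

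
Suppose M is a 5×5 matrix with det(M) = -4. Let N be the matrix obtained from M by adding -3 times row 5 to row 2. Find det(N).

Adding a multiple of one row to another leaves the determinant unchanged.
det(N) = (1)·(-4) = -4

det(N) = -4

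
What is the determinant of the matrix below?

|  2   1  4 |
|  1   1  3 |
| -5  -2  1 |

10

Expand along row 1:
  + 2 · |1 3; -2 1| = 2·(1 − (-6)) = 14
  − 1 · |1 3; -5 1| = −1·(1 − (-15)) = -16
  + 4 · |1 1; -5 -2| = 4·(-2 − (-5)) = 12
Sum: (14) + (-16) + (12) = 10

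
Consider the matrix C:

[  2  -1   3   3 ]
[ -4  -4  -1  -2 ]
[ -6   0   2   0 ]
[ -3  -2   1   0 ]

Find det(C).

Expand along row 3 (it has 2 zeros):
  + (-6) · M_31   where M_31 = det([-1 3 3; -4 -1 -2; -2 1 0]) = -8
  + (2) · M_33   where M_33 = det([2 -1 3; -4 -4 -2; -3 -2 0]) = -26
det = (+1)·(-6)·(-8) + (+1)·(2)·(-26) = -4

The determinant is -4.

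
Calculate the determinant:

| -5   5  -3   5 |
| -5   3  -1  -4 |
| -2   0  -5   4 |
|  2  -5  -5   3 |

Expand along row 3 (it has 1 zero):
  + (-2) · M_31   where M_31 = det([5 -3 5; 3 -1 -4; -5 -5 3]) = -248
  + (-5) · M_33   where M_33 = det([-5 5 5; -5 3 -4; 2 -5 3]) = 185
  − (4) · M_34   where M_34 = det([-5 5 -3; -5 3 -1; 2 -5 -5]) = -92
det = (+1)·(-2)·(-248) + (+1)·(-5)·(185) + (-1)·(4)·(-92) = -61

-61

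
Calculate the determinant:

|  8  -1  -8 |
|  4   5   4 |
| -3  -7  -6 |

76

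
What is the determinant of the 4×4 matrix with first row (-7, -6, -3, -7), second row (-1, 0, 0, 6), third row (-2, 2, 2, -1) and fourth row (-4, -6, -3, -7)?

-108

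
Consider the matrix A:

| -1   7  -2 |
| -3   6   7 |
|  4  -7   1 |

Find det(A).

Expand along column 1:
  + (-1) · |6 7; -7 1| = (-1)·(6 − (-49)) = -55
  − (-3) · |7 -2; -7 1| = −(-3)·(7 − 14) = -21
  + 4 · |7 -2; 6 7| = 4·(49 − (-12)) = 244
Sum: (-55) + (-21) + (244) = 168

168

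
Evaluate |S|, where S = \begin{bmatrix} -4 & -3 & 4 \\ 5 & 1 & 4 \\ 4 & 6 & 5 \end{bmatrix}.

det(S) = 207

Expand along column 1:
  + (-4) · |1 4; 6 5| = (-4)·(5 − 24) = 76
  − 5 · |-3 4; 6 5| = −5·(-15 − 24) = 195
  + 4 · |-3 4; 1 4| = 4·(-12 − 4) = -64
Sum: (76) + (195) + (-64) = 207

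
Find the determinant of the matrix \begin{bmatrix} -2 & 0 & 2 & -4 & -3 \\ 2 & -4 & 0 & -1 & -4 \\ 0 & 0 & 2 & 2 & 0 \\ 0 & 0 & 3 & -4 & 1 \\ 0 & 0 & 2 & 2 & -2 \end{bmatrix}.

224

The matrix is block upper-triangular with a 2×2 block and a 3×3 block on the diagonal, so its determinant equals the product of the determinants of the diagonal blocks.
det of the 2×2 block = 8
det of the 3×3 block = 28
det = (8)·(28) = 224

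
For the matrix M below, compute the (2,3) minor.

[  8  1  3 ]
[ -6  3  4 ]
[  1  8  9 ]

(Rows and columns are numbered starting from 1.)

Delete row 2 and column 3; the remaining 2×2 submatrix is [8 1; 1 8].
Its determinant is 8·8 − 1·1 = 63.

The minor is 63.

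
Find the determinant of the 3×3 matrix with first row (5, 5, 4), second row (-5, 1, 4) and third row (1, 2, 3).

26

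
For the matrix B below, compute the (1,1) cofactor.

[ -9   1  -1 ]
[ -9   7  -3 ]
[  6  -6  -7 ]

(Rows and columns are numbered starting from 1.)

-67

Delete row 1 and column 1; the remaining 2×2 submatrix is [7 -3; -6 -7].
Its determinant is 7·(-7) − (-3)·(-6) = -67.
The cofactor carries sign (−1)^(1+1) = +1, so C_{1,1} = +(-67) = -67.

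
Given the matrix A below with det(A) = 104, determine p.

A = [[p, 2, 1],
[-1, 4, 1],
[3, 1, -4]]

Expanding along the row containing p, det(A) is linear in p: det(A) = (-17)·p + (-15).
Set (-17)·p + (-15) = 104  ⇒  (-17)·p = 119  ⇒  p = -7.

-7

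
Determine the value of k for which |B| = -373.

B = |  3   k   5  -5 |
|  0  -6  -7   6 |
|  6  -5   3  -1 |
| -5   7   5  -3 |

k = 6

Expanding along the column containing k, det(B) is linear in k: det(B) = (-109)·k + (281).
Set (-109)·k + (281) = -373  ⇒  (-109)·k = -654  ⇒  k = 6.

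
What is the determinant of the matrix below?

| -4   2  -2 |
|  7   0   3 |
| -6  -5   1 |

-40

Expand along column 2:
  − 2 · |7 3; -6 1| = −2·(7 − (-18)) = -50
  − (-5) · |-4 -2; 7 3| = −(-5)·(-12 − (-14)) = 10
Sum: (-50) + (10) = -40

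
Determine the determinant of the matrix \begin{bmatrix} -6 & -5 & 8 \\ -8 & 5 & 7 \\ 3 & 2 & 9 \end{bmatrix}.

The determinant is -899.

Expand along row 1:
  + (-6) · |5 7; 2 9| = (-6)·(45 − 14) = -186
  − (-5) · |-8 7; 3 9| = −(-5)·(-72 − 21) = -465
  + 8 · |-8 5; 3 2| = 8·(-16 − 15) = -248
Sum: (-186) + (-465) + (-248) = -899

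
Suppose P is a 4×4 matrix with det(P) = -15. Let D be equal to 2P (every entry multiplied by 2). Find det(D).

For a 4×4 matrix, det(2P) = 2^4·det(P) = 16·det(P).
det(D) = (16)·(-15) = -240

|D| = -240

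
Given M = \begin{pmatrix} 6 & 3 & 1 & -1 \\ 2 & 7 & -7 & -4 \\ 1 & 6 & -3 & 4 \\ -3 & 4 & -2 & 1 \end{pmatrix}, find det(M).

-921

Expand along row 1:
  + (6) · M_11   where M_11 = det([7 -7 -4; 6 -3 4; 4 -2 1]) = -35
  − (3) · M_12   where M_12 = det([2 -7 -4; 1 -3 4; -3 -2 1]) = 145
  + (1) · M_13   where M_13 = det([2 7 -4; 1 6 4; -3 4 1]) = -199
  − (-1) · M_14   where M_14 = det([2 7 -7; 1 6 -3; -3 4 -2]) = -77
det = (+1)·(6)·(-35) + (-1)·(3)·(145) + (+1)·(1)·(-199) + (-1)·(-1)·(-77) = -921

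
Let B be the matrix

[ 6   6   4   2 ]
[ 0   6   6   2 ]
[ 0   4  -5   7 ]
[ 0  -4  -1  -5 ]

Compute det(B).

Expand along column 1 (it has 3 zeros):
  + (6) · M_11   where M_11 = det([6 6 2; 4 -5 7; -4 -1 -5]) = 96
det = (+1)·(6)·(96) = 576

576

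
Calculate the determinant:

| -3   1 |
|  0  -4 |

12

det = (-3)·(-4) − 1·0 = 12 − 0 = 12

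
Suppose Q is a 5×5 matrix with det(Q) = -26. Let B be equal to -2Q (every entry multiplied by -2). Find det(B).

832

For a 5×5 matrix, det(-2Q) = (-2)^5·det(Q) = -32·det(Q).
det(B) = (-32)·(-26) = 832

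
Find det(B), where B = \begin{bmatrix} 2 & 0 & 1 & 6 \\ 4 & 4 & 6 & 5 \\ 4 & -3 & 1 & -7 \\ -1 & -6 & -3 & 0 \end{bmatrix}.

|B| = 559

Expand along row 1 (it has 1 zero):
  + (2) · M_11   where M_11 = det([4 6 5; -3 1 -7; -6 -3 0]) = 243
  + (1) · M_13   where M_13 = det([4 4 5; 4 -3 -7; -1 -6 0]) = -275
  − (6) · M_14   where M_14 = det([4 4 6; 4 -3 1; -1 -6 -3]) = -58
det = (+1)·(2)·(243) + (+1)·(1)·(-275) + (-1)·(6)·(-58) = 559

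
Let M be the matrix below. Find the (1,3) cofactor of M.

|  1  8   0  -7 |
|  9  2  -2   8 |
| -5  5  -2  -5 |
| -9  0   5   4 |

Delete row 1 and column 3; the remaining 3×3 submatrix is [9 2 8; -5 5 -5; -9 0 4].
Its determinant is 670.
The cofactor carries sign (−1)^(1+3) = +1, so C_{1,3} = +(670) = 670.

670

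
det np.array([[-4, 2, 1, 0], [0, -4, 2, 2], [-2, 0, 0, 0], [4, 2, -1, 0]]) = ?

Expand along row 3 (it has 3 zeros):
  + (-2) · M_31   where M_31 = det([2 1 0; -4 2 2; 2 -1 0]) = 8
det = (+1)·(-2)·(8) = -16

-16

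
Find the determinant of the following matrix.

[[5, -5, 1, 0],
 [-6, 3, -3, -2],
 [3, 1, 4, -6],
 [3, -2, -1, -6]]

The determinant is 386.

Expand along row 1 (it has 1 zero):
  + (5) · M_11   where M_11 = det([3 -3 -2; 1 4 -6; -2 -1 -6]) = -158
  − (-5) · M_12   where M_12 = det([-6 -3 -2; 3 4 -6; 3 -1 -6]) = 210
  + (1) · M_13   where M_13 = det([-6 3 -2; 3 1 -6; 3 -2 -6]) = 126
det = (+1)·(5)·(-158) + (-1)·(-5)·(210) + (+1)·(1)·(126) = 386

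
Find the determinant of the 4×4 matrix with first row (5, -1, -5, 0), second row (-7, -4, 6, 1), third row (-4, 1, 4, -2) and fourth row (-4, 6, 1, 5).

Expand along row 1 (it has 1 zero):
  + (5) · M_11   where M_11 = det([-4 6 1; 1 4 -2; 6 1 5]) = -213
  − (-1) · M_12   where M_12 = det([-7 6 1; -4 4 -2; -4 1 5]) = 26
  + (-5) · M_13   where M_13 = det([-7 -4 1; -4 1 -2; -4 6 5]) = -251
det = (+1)·(5)·(-213) + (-1)·(-1)·(26) + (+1)·(-5)·(-251) = 216

216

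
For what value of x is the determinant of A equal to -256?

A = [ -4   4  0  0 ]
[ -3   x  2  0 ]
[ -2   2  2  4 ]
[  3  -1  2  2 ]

Expanding along the row containing x, det(A) is linear in x: det(A) = (16)·x + (-112).
Set (16)·x + (-112) = -256  ⇒  (16)·x = -144  ⇒  x = -9.

-9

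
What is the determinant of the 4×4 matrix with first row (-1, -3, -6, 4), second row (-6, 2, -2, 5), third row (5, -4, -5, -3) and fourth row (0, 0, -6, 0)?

126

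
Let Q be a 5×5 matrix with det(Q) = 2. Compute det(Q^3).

The determinant is 8.

det(Q^3) = (det Q)^3 = (2)^3 = 8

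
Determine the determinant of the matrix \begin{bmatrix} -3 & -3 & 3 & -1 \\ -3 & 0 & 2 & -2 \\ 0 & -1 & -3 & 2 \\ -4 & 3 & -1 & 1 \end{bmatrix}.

100

Expand along row 2 (it has 1 zero):
  − (-3) · M_21   where M_21 = det([-3 3 -1; -1 -3 2; 3 -1 1]) = 14
  − (2) · M_23   where M_23 = det([-3 -3 -1; 0 -1 2; -4 3 1]) = 49
  + (-2) · M_24   where M_24 = det([-3 -3 3; 0 -1 -3; -4 3 -1]) = -78
det = (-1)·(-3)·(14) + (-1)·(2)·(49) + (+1)·(-2)·(-78) = 100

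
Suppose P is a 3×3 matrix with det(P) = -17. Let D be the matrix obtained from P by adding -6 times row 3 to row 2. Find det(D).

-17

Adding a multiple of one row to another leaves the determinant unchanged.
det(D) = (1)·(-17) = -17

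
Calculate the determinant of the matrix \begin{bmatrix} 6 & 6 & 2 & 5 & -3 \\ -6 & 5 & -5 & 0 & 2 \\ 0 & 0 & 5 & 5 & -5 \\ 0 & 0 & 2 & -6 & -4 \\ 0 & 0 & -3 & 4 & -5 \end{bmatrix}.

The matrix is block upper-triangular with a 2×2 block and a 3×3 block on the diagonal, so its determinant equals the product of the determinants of the diagonal blocks.
det of the 2×2 block = 66
det of the 3×3 block = 390
det = (66)·(390) = 25740

The determinant is 25740.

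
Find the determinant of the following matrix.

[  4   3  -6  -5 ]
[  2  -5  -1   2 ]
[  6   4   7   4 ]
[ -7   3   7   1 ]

561

Expand along row 1:
  + (4) · M_11   where M_11 = det([-5 -1 2; 4 7 4; 3 7 1]) = 111
  − (3) · M_12   where M_12 = det([2 -1 2; 6 7 4; -7 7 1]) = 174
  + (-6) · M_13   where M_13 = det([2 -5 2; 6 4 4; -7 3 1]) = 246
  − (-5) · M_14   where M_14 = det([2 -5 -1; 6 4 7; -7 3 7]) = 423
det = (+1)·(4)·(111) + (-1)·(3)·(174) + (+1)·(-6)·(246) + (-1)·(-5)·(423) = 561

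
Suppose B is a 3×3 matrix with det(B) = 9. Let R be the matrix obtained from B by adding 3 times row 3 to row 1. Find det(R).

|R| = 9

Adding a multiple of one row to another leaves the determinant unchanged.
det(R) = (1)·(9) = 9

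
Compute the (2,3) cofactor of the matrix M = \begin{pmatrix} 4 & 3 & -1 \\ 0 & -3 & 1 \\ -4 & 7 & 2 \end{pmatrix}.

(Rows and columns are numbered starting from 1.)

Delete row 2 and column 3; the remaining 2×2 submatrix is [4 3; -4 7].
Its determinant is 4·7 − 3·(-4) = 40.
The cofactor carries sign (−1)^(2+3) = −1, so C_{2,3} = −(40) = -40.

-40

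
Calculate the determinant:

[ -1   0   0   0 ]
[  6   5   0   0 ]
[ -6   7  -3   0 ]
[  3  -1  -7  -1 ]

-15

The matrix is lower triangular, so the determinant is the product of the diagonal entries:
det = (-1) · (5) · (-3) · (-1) = -15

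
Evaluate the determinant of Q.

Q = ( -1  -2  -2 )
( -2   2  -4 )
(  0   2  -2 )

Expand along column 1:
  + (-1) · |2 -4; 2 -2| = (-1)·(-4 − (-8)) = -4
  − (-2) · |-2 -2; 2 -2| = −(-2)·(4 − (-4)) = 16
Sum: (-4) + (16) = 12

12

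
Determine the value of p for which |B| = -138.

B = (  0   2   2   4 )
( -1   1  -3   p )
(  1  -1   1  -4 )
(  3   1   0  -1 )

p = -5

Expanding along the column containing p, det(B) is linear in p: det(B) = (14)·p + (-68).
Set (14)·p + (-68) = -138  ⇒  (14)·p = -70  ⇒  p = -5.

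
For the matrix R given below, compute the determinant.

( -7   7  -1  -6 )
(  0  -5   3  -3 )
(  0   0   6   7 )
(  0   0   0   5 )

R is upper triangular, so det(R) is the product of the diagonal entries:
det = (-7) · (-5) · (6) · (5) = 1050

1050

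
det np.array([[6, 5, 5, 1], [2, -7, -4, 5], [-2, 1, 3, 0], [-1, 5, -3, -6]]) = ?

Expand along row 3 (it has 1 zero):
  + (-2) · M_31   where M_31 = det([5 5 1; -7 -4 5; 5 -3 -6]) = 151
  − (1) · M_32   where M_32 = det([6 5 1; 2 -4 5; -1 -3 -6]) = 259
  + (3) · M_33   where M_33 = det([6 5 1; 2 -7 5; -1 5 -6]) = 140
det = (+1)·(-2)·(151) + (-1)·(1)·(259) + (+1)·(3)·(140) = -141

The determinant is -141.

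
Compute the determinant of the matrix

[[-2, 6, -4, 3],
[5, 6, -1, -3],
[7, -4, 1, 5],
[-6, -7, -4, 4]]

-2476

Expand along row 1:
  + (-2) · M_11   where M_11 = det([6 -1 -3; -4 1 5; -7 -4 4]) = 94
  − (6) · M_12   where M_12 = det([5 -1 -3; 7 1 5; -6 -4 4]) = 244
  + (-4) · M_13   where M_13 = det([5 6 -3; 7 -4 5; -6 -7 4]) = -34
  − (3) · M_14   where M_14 = det([5 6 -1; 7 -4 1; -6 -7 -4]) = 320
det = (+1)·(-2)·(94) + (-1)·(6)·(244) + (+1)·(-4)·(-34) + (-1)·(3)·(320) = -2476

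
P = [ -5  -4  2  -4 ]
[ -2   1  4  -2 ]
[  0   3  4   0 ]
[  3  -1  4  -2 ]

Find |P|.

Expand along row 3 (it has 2 zeros):
  − (3) · M_32   where M_32 = det([-5 2 -4; -2 4 -2; 3 4 -2]) = 60
  + (4) · M_33   where M_33 = det([-5 -4 -4; -2 1 -2; 3 -1 -2]) = 64
det = (-1)·(3)·(60) + (+1)·(4)·(64) = 76

The determinant is 76.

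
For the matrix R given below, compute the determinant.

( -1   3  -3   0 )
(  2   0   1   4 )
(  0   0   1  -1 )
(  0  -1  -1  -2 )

Expand along row 3 (it has 2 zeros):
  + (1) · M_33   where M_33 = det([-1 3 0; 2 0 4; 0 -1 -2]) = 8
  − (-1) · M_34   where M_34 = det([-1 3 -3; 2 0 1; 0 -1 -1]) = 11
det = (+1)·(1)·(8) + (-1)·(-1)·(11) = 19

The determinant is 19.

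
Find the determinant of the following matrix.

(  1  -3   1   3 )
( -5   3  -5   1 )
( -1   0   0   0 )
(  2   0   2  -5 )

36

Expand along row 3 (it has 3 zeros):
  + (-1) · M_31   where M_31 = det([-3 1 3; 3 -5 1; 0 2 -5]) = -36
det = (+1)·(-1)·(-36) = 36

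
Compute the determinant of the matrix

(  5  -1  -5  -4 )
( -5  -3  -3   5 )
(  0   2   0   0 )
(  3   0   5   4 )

Expand along row 3 (it has 3 zeros):
  − (2) · M_32   where M_32 = det([5 -5 -4; -5 -3 5; 3 5 4]) = -296
det = (-1)·(2)·(-296) = 592

The determinant is 592.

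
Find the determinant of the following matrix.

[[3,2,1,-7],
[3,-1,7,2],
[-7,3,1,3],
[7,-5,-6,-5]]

The determinant is 561.

Expand along row 1:
  + (3) · M_11   where M_11 = det([-1 7 2; 3 1 3; -5 -6 -5]) = -39
  − (2) · M_12   where M_12 = det([3 7 2; -7 1 3; 7 -6 -5]) = 11
  + (1) · M_13   where M_13 = det([3 -1 2; -7 3 3; 7 -5 -5]) = 42
  − (-7) · M_14   where M_14 = det([3 -1 7; -7 3 1; 7 -5 -6]) = 94
det = (+1)·(3)·(-39) + (-1)·(2)·(11) + (+1)·(1)·(42) + (-1)·(-7)·(94) = 561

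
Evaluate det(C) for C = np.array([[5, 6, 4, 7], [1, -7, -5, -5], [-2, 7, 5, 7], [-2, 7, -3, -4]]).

Expand along row 1:
  + (5) · M_11   where M_11 = det([-7 -5 -5; 7 5 7; 7 -3 -4]) = -112
  − (6) · M_12   where M_12 = det([1 -5 -5; -2 5 7; -2 -3 -4]) = 31
  + (4) · M_13   where M_13 = det([1 -7 -5; -2 7 7; -2 7 -4]) = 77
  − (7) · M_14   where M_14 = det([1 -7 -5; -2 7 5; -2 7 -3]) = 56
det = (+1)·(5)·(-112) + (-1)·(6)·(31) + (+1)·(4)·(77) + (-1)·(7)·(56) = -830

-830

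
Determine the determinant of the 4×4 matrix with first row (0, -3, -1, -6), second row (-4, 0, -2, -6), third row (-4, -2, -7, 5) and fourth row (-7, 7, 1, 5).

The determinant is 468.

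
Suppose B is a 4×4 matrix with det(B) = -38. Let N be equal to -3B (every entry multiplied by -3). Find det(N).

For a 4×4 matrix, det(-3B) = (-3)^4·det(B) = 81·det(B).
det(N) = (81)·(-38) = -3078

-3078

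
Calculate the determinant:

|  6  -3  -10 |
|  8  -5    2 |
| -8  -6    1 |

994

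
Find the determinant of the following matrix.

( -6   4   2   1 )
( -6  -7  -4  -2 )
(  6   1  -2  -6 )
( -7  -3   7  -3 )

4090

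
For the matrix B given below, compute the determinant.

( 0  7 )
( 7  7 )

The determinant is -49.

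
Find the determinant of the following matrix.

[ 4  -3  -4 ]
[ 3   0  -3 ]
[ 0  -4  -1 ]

-9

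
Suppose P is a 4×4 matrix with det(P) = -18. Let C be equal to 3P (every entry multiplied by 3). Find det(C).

For a 4×4 matrix, det(3P) = 3^4·det(P) = 81·det(P).
det(C) = (81)·(-18) = -1458

det(C) = -1458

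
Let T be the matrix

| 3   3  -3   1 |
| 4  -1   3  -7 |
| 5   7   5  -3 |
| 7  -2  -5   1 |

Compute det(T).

|T| = -1352

Expand along row 1:
  + (3) · M_11   where M_11 = det([-1 3 -7; 7 5 -3; -2 -5 1]) = 182
  − (3) · M_12   where M_12 = det([4 3 -7; 5 5 -3; 7 -5 1]) = 302
  + (-3) · M_13   where M_13 = det([4 -1 -7; 5 7 -3; 7 -2 1]) = 443
  − (1) · M_14   where M_14 = det([4 -1 3; 5 7 5; 7 -2 -5]) = -337
det = (+1)·(3)·(182) + (-1)·(3)·(302) + (+1)·(-3)·(443) + (-1)·(1)·(-337) = -1352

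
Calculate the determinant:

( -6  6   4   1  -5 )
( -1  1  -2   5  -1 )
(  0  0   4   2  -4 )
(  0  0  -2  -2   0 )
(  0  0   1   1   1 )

The matrix is block upper-triangular with a 2×2 block and a 3×3 block on the diagonal, so its determinant equals the product of the determinants of the diagonal blocks.
det of the 2×2 block = 0
det of the 3×3 block = -4
det = (0)·(-4) = 0

0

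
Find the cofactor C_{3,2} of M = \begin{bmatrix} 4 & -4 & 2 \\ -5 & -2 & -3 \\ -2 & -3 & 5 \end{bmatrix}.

2

Delete row 3 and column 2; the remaining 2×2 submatrix is [4 2; -5 -3].
Its determinant is 4·(-3) − 2·(-5) = -2.
The cofactor carries sign (−1)^(3+2) = −1, so C_{3,2} = −(-2) = 2.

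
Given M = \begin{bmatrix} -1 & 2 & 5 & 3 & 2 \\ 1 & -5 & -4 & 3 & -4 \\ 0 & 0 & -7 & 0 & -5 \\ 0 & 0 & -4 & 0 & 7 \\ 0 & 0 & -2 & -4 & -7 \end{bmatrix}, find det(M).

M is block upper-triangular with a 2×2 block and a 3×3 block on the diagonal, so its determinant equals the product of the determinants of the diagonal blocks.
det of the 2×2 block = 3
det of the 3×3 block = -276
det = (3)·(-276) = -828

det(M) = -828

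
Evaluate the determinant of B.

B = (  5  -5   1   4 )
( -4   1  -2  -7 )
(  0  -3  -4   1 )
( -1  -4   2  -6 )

det(B) = 350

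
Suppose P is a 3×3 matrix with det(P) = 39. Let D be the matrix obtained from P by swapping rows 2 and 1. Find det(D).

Swapping two rows multiplies the determinant by −1.
det(D) = (-1)·(39) = -39

-39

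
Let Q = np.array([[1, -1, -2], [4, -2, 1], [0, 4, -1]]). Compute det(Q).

The determinant is -38.

Expand along column 1:
  + 1 · |-2 1; 4 -1| = 1·(2 − 4) = -2
  − 4 · |-1 -2; 4 -1| = −4·(1 − (-8)) = -36
Sum: (-2) + (-36) = -38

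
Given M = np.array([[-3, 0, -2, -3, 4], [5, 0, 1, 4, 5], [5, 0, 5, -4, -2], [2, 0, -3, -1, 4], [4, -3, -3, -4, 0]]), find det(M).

|M| = 3372

Expand along column 2 (it has 4 zeros):
  − (-3) · M_52   where M_52 = det([-3 -2 -3 4; 5 1 4 5; 5 5 -4 -2; 2 -3 -1 4]) = 1124
det = (-1)·(-3)·(1124) = 3372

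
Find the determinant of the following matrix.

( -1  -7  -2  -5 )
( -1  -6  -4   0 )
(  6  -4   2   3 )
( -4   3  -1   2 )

Expand along row 2 (it has 1 zero):
  − (-1) · M_21   where M_21 = det([-7 -2 -5; -4 2 3; 3 -1 2]) = -73
  + (-6) · M_22   where M_22 = det([-1 -2 -5; 6 2 3; -4 -1 2]) = 31
  − (-4) · M_23   where M_23 = det([-1 -7 -5; 6 -4 3; -4 3 2]) = 175
det = (-1)·(-1)·(-73) + (+1)·(-6)·(31) + (-1)·(-4)·(175) = 441

441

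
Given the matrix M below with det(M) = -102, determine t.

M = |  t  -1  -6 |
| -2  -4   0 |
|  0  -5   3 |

t = 3

Expanding along the row containing t, det(M) is linear in t: det(M) = (-12)·t + (-66).
Set (-12)·t + (-66) = -102  ⇒  (-12)·t = -36  ⇒  t = 3.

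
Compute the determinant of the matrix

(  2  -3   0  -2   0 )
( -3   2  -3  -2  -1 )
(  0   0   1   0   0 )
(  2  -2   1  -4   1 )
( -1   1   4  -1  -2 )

Expand along row 3 (it has 4 zeros):
  + (1) · M_33   where M_33 = det([2 -3 -2 0; -3 2 -2 -1; 2 -2 -4 1; -1 1 -1 -2]) = -39
det = (+1)·(1)·(-39) = -39

-39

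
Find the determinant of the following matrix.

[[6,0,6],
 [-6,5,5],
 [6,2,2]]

Expand along column 2:
  + 5 · |6 6; 6 2| = 5·(12 − 36) = -120
  − 2 · |6 6; -6 5| = −2·(30 − (-36)) = -132
Sum: (-120) + (-132) = -252

-252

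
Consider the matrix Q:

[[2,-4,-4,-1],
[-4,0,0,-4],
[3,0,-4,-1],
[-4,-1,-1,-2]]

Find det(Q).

The determinant is 176.

Expand along row 2 (it has 2 zeros):
  − (-4) · M_21   where M_21 = det([-4 -4 -1; 0 -4 -1; -1 -1 -2]) = -28
  + (-4) · M_24   where M_24 = det([2 -4 -4; 3 0 -4; -4 -1 -1]) = -72
det = (-1)·(-4)·(-28) + (+1)·(-4)·(-72) = 176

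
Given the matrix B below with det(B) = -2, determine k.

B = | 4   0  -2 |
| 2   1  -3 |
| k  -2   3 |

Expanding along the row containing k, det(B) is linear in k: det(B) = (2)·k + (-4).
Set (2)·k + (-4) = -2  ⇒  (2)·k = 2  ⇒  k = 1.

1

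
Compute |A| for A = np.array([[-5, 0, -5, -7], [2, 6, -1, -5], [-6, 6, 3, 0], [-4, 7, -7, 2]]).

-5769

Expand along row 1 (it has 1 zero):
  + (-5) · M_11   where M_11 = det([6 -1 -5; 6 3 0; 7 -7 2]) = 363
  + (-5) · M_13   where M_13 = det([2 6 -5; -6 6 0; -4 7 2]) = 186
  − (-7) · M_14   where M_14 = det([2 6 -1; -6 6 3; -4 7 -7]) = -432
det = (+1)·(-5)·(363) + (+1)·(-5)·(186) + (-1)·(-7)·(-432) = -5769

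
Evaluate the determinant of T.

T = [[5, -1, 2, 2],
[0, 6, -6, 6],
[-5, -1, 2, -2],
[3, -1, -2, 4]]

408

Expand along row 2 (it has 1 zero):
  + (6) · M_22   where M_22 = det([5 2 2; -5 2 -2; 3 -2 4]) = 56
  − (-6) · M_23   where M_23 = det([5 -1 2; -5 -1 -2; 3 -1 4]) = -28
  + (6) · M_24   where M_24 = det([5 -1 2; -5 -1 2; 3 -1 -2]) = 40
det = (+1)·(6)·(56) + (-1)·(-6)·(-28) + (+1)·(6)·(40) = 408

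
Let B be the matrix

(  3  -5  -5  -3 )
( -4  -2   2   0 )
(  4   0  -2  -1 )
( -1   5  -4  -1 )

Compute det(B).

Expand along row 2 (it has 1 zero):
  − (-4) · M_21   where M_21 = det([-5 -5 -3; 0 -2 -1; 5 -4 -1]) = 5
  + (-2) · M_22   where M_22 = det([3 -5 -3; 4 -2 -1; -1 -4 -1]) = 23
  − (2) · M_23   where M_23 = det([3 -5 -3; 4 0 -1; -1 5 -1]) = -70
det = (-1)·(-4)·(5) + (+1)·(-2)·(23) + (-1)·(2)·(-70) = 114

The determinant is 114.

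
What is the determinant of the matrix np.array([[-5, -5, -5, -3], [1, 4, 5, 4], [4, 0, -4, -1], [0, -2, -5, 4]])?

211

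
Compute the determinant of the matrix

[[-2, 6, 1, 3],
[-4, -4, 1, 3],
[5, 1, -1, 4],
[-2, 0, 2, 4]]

The determinant is -340.

Expand along row 4 (it has 1 zero):
  − (-2) · M_41   where M_41 = det([6 1 3; -4 1 3; 1 -1 4]) = 70
  − (2) · M_43   where M_43 = det([-2 6 3; -4 -4 3; 5 1 4]) = 272
  + (4) · M_44   where M_44 = det([-2 6 1; -4 -4 1; 5 1 -1]) = 16
det = (-1)·(-2)·(70) + (-1)·(2)·(272) + (+1)·(4)·(16) = -340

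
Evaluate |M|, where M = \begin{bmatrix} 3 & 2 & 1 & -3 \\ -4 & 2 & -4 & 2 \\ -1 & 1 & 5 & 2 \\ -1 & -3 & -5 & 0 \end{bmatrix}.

Expand along row 4 (it has 1 zero):
  − (-1) · M_41   where M_41 = det([2 1 -3; 2 -4 2; 1 5 2]) = -80
  + (-3) · M_42   where M_42 = det([3 1 -3; -4 -4 2; -1 5 2]) = 24
  − (-5) · M_43   where M_43 = det([3 2 -3; -4 2 2; -1 1 2]) = 24
det = (-1)·(-1)·(-80) + (+1)·(-3)·(24) + (-1)·(-5)·(24) = -32

det(M) = -32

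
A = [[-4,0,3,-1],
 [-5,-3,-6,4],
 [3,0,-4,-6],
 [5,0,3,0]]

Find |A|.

The determinant is 573.

Expand along column 2 (it has 3 zeros):
  + (-3) · M_22   where M_22 = det([-4 3 -1; 3 -4 -6; 5 3 0]) = -191
det = (+1)·(-3)·(-191) = 573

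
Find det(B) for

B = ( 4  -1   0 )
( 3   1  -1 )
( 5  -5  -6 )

-57

Expand along row 1:
  + 4 · |1 -1; -5 -6| = 4·(-6 − 5) = -44
  − (-1) · |3 -1; 5 -6| = −(-1)·(-18 − (-5)) = -13
Sum: (-44) + (-13) = -57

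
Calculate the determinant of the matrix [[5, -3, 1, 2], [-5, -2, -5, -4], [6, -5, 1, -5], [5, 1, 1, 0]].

The determinant is 630.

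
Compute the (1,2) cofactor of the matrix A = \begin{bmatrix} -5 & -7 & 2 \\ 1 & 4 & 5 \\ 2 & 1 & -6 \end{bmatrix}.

16

Delete row 1 and column 2; the remaining 2×2 submatrix is [1 5; 2 -6].
Its determinant is 1·(-6) − 5·2 = -16.
The cofactor carries sign (−1)^(1+2) = −1, so C_{1,2} = −(-16) = 16.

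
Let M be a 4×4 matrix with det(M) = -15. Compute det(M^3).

det(M^3) = (det M)^3 = (-15)^3 = -3375

The determinant is -3375.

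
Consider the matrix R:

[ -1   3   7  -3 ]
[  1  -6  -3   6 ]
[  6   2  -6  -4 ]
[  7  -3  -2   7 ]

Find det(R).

Expand along row 1:
  + (-1) · M_11   where M_11 = det([-6 -3 6; 2 -6 -4; -3 -2 7]) = 174
  − (3) · M_12   where M_12 = det([1 -3 6; 6 -6 -4; 7 -2 7]) = 340
  + (7) · M_13   where M_13 = det([1 -6 6; 6 2 -4; 7 -3 7]) = 230
  − (-3) · M_14   where M_14 = det([1 -6 -3; 6 2 -6; 7 -3 -2]) = 254
det = (+1)·(-1)·(174) + (-1)·(3)·(340) + (+1)·(7)·(230) + (-1)·(-3)·(254) = 1178

The determinant is 1178.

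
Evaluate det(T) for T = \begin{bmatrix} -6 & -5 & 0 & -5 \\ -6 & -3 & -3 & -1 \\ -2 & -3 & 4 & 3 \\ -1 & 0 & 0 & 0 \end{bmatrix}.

Expand along row 4 (it has 3 zeros):
  − (-1) · M_41   where M_41 = det([-5 0 -5; -3 -3 -1; -3 4 3]) = 130
det = (-1)·(-1)·(130) = 130

det(T) = 130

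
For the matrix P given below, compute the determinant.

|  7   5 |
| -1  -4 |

The determinant is -23.

det(P) = 7·(-4) − 5·(-1) = -28 − (-5) = -23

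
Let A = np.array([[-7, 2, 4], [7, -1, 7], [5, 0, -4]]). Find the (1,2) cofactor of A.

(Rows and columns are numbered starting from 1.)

Delete row 1 and column 2; the remaining 2×2 submatrix is [7 7; 5 -4].
Its determinant is 7·(-4) − 7·5 = -63.
The cofactor carries sign (−1)^(1+2) = −1, so C_{1,2} = −(-63) = 63.

63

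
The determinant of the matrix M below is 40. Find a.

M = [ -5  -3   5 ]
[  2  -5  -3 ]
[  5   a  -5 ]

-5

Expanding along the row containing a, det(M) is linear in a: det(M) = (-5)·a + (15).
Set (-5)·a + (15) = 40  ⇒  (-5)·a = 25  ⇒  a = -5.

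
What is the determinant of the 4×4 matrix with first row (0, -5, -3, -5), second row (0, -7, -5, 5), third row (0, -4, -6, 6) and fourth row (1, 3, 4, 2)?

176

Expand along column 1 (it has 3 zeros):
  − (1) · M_41   where M_41 = det([-5 -3 -5; -7 -5 5; -4 -6 6]) = -176
det = (-1)·(1)·(-176) = 176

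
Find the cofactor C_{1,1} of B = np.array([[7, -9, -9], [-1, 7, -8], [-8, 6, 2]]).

Delete row 1 and column 1; the remaining 2×2 submatrix is [7 -8; 6 2].
Its determinant is 7·2 − (-8)·6 = 62.
The cofactor carries sign (−1)^(1+1) = +1, so C_{1,1} = +(62) = 62.

The cofactor is 62.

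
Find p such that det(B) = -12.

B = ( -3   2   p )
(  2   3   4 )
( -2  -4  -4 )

0

Expanding along the column containing p, det(B) is linear in p: det(B) = (-2)·p + (-12).
Set (-2)·p + (-12) = -12  ⇒  (-2)·p = 0  ⇒  p = 0.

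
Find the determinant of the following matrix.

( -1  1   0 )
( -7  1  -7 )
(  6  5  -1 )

Expand along column 3:
  − (-7) · |-1 1; 6 5| = −(-7)·(-5 − 6) = -77
  + (-1) · |-1 1; -7 1| = (-1)·(-1 − (-7)) = -6
Sum: (-77) + (-6) = -83

The determinant is -83.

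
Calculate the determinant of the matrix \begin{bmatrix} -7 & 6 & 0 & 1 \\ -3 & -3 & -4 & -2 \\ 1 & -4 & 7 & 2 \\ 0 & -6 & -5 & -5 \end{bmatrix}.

Expand along row 1 (it has 1 zero):
  + (-7) · M_11   where M_11 = det([-3 -4 -2; -4 7 2; -6 -5 -5]) = 79
  − (6) · M_12   where M_12 = det([-3 -4 -2; 1 7 2; 0 -5 -5]) = 65
  − (1) · M_14   where M_14 = det([-3 -3 -4; 1 -4 7; 0 -6 -5]) = -177
det = (+1)·(-7)·(79) + (-1)·(6)·(65) + (-1)·(1)·(-177) = -766

The determinant is -766.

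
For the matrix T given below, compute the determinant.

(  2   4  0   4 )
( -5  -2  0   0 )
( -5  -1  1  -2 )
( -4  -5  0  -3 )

Expand along column 3 (it has 3 zeros):
  + (1) · M_33   where M_33 = det([2 4 4; -5 -2 0; -4 -5 -3]) = 20
det = (+1)·(1)·(20) = 20

det(T) = 20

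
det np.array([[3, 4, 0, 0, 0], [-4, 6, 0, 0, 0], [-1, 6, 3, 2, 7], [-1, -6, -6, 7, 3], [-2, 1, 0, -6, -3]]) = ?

The matrix is block lower-triangular with a 2×2 block and a 3×3 block on the diagonal, so its determinant equals the product of the determinants of the diagonal blocks.
det of the 2×2 block = 34
det of the 3×3 block = 207
det = (34)·(207) = 7038

The determinant is 7038.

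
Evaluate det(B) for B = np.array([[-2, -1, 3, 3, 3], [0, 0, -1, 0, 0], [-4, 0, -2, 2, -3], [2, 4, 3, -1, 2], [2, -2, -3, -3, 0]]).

Expand along row 2 (it has 4 zeros):
  − (-1) · M_23   where M_23 = det([-2 -1 3 3; -4 0 2 -3; 2 4 -1 2; 2 -2 -3 0]) = -108
det = (-1)·(-1)·(-108) = -108

-108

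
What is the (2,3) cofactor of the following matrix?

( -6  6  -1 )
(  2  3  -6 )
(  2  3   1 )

Delete row 2 and column 3; the remaining 2×2 submatrix is [-6 6; 2 3].
Its determinant is (-6)·3 − 6·2 = -30.
The cofactor carries sign (−1)^(2+3) = −1, so C_{2,3} = −(-30) = 30.

30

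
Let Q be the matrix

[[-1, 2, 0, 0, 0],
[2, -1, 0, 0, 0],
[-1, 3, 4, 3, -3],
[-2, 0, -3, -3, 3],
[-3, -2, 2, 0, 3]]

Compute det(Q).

Q is block lower-triangular with a 2×2 block and a 3×3 block on the diagonal, so its determinant equals the product of the determinants of the diagonal blocks.
det of the 2×2 block = -3
det of the 3×3 block = -9
det = (-3)·(-9) = 27

27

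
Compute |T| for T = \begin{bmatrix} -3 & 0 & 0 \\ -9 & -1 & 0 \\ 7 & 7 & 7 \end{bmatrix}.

|T| = 21

T is lower triangular, so det(T) is the product of the diagonal entries:
det = (-3) · (-1) · (7) = 21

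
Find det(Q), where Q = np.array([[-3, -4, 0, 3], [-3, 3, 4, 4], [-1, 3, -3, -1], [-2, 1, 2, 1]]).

The determinant is -170.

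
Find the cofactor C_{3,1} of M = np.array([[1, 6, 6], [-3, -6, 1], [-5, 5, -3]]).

42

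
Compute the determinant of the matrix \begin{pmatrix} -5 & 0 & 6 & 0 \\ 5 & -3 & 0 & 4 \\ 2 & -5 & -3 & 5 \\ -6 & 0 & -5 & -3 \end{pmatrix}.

Expand along row 1 (it has 2 zeros):
  + (-5) · M_11   where M_11 = det([-3 0 4; -5 -3 5; 0 -5 -3]) = -2
  + (6) · M_13   where M_13 = det([5 -3 4; 2 -5 5; -6 0 -3]) = 27
det = (+1)·(-5)·(-2) + (+1)·(6)·(27) = 172

172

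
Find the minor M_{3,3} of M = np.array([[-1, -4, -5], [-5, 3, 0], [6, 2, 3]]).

Delete row 3 and column 3; the remaining 2×2 submatrix is [-1 -4; -5 3].
Its determinant is (-1)·3 − (-4)·(-5) = -23.

-23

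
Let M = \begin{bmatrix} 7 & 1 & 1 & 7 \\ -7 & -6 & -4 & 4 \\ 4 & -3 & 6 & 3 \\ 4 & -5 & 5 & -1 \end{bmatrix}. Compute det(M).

Expand along row 1:
  + (7) · M_11   where M_11 = det([-6 -4 4; -3 6 3; -5 5 -1]) = 258
  − (1) · M_12   where M_12 = det([-7 -4 4; 4 6 3; 4 5 -1]) = 67
  + (1) · M_13   where M_13 = det([-7 -6 4; 4 -3 3; 4 -5 -1]) = -254
  − (7) · M_14   where M_14 = det([-7 -6 -4; 4 -3 6; 4 -5 5]) = -97
det = (+1)·(7)·(258) + (-1)·(1)·(67) + (+1)·(1)·(-254) + (-1)·(7)·(-97) = 2164

det(M) = 2164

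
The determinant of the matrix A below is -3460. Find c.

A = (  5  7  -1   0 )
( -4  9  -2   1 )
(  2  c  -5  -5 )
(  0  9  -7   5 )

c = 1

Expanding along the row containing c, det(A) is linear in c: det(A) = (35)·c + (-3495).
Set (35)·c + (-3495) = -3460  ⇒  (35)·c = 35  ⇒  c = 1.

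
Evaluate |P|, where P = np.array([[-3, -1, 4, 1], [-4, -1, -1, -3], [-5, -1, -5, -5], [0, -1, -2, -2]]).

Expand along row 4 (it has 1 zero):
  + (-1) · M_42   where M_42 = det([-3 4 1; -4 -1 -3; -5 -5 -5]) = 25
  − (-2) · M_43   where M_43 = det([-3 -1 1; -4 -1 -3; -5 -1 -5]) = -2
  + (-2) · M_44   where M_44 = det([-3 -1 4; -4 -1 -1; -5 -1 -5]) = -1
det = (+1)·(-1)·(25) + (-1)·(-2)·(-2) + (+1)·(-2)·(-1) = -27

-27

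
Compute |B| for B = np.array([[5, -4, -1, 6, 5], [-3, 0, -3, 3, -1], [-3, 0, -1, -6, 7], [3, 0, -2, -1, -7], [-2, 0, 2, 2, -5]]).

Expand along column 2 (it has 4 zeros):
  − (-4) · M_12   where M_12 = det([-3 -3 3 -1; -3 -1 -6 7; 3 -2 -1 -7; -2 2 2 -5]) = -1205
det = (-1)·(-4)·(-1205) = -4820

det(B) = -4820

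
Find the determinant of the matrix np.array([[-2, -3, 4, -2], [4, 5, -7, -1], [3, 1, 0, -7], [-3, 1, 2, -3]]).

Expand along row 3 (it has 1 zero):
  + (3) · M_31   where M_31 = det([-3 4 -2; 5 -7 -1; 1 2 -3]) = -47
  − (1) · M_32   where M_32 = det([-2 4 -2; 4 -7 -1; -3 2 -3]) = 40
  − (-7) · M_34   where M_34 = det([-2 -3 4; 4 5 -7; -3 1 2]) = 3
det = (+1)·(3)·(-47) + (-1)·(1)·(40) + (-1)·(-7)·(3) = -160

-160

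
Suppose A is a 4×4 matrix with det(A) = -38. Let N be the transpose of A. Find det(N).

-38

det(Aᵀ) = det(A).
det(N) = (1)·(-38) = -38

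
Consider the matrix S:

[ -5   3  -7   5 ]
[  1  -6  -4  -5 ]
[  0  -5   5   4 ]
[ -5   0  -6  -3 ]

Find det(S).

Expand along row 3 (it has 1 zero):
  − (-5) · M_32   where M_32 = det([-5 -7 5; 1 -4 -5; -5 -6 -3]) = -236
  + (5) · M_33   where M_33 = det([-5 3 5; 1 -6 -5; -5 0 -3]) = -156
  − (4) · M_34   where M_34 = det([-5 3 -7; 1 -6 -4; -5 0 -6]) = 108
det = (-1)·(-5)·(-236) + (+1)·(5)·(-156) + (-1)·(4)·(108) = -2392

|S| = -2392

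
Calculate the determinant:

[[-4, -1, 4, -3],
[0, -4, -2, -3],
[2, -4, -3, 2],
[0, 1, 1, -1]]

-66

Expand along column 1 (it has 2 zeros):
  + (-4) · M_11   where M_11 = det([-4 -2 -3; -4 -3 2; 1 1 -1]) = 3
  + (2) · M_31   where M_31 = det([-1 4 -3; -4 -2 -3; 1 1 -1]) = -27
det = (+1)·(-4)·(3) + (+1)·(2)·(-27) = -66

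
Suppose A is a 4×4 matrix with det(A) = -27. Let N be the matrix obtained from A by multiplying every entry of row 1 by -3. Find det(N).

Scaling one row by -3 multiplies the determinant by -3.
det(N) = (-3)·(-27) = 81

81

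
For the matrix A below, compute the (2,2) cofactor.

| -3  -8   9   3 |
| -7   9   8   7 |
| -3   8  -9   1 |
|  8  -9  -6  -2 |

216

Delete row 2 and column 2; the remaining 3×3 submatrix is [-3 9 3; -3 -9 1; 8 -6 -2].
Its determinant is 216.
The cofactor carries sign (−1)^(2+2) = +1, so C_{2,2} = +(216) = 216.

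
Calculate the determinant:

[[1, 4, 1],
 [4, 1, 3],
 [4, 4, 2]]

18

Expand along column 1:
  + 1 · |1 3; 4 2| = 1·(2 − 12) = -10
  − 4 · |4 1; 4 2| = −4·(8 − 4) = -16
  + 4 · |4 1; 1 3| = 4·(12 − 1) = 44
Sum: (-10) + (-16) + (44) = 18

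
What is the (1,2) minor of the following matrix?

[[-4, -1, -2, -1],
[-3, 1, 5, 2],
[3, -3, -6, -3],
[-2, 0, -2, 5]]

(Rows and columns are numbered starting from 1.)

Delete row 1 and column 2; the remaining 3×3 submatrix is [-3 5 2; 3 -6 -3; -2 -2 5].
Its determinant is 27.

The minor is 27.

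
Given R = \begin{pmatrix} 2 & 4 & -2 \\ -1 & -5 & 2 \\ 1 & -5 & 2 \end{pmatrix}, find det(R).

Expand along row 1:
  + 2 · |-5 2; -5 2| = 2·(-10 − (-10)) = 0
  − 4 · |-1 2; 1 2| = −4·(-2 − 2) = 16
  + (-2) · |-1 -5; 1 -5| = (-2)·(5 − (-5)) = -20
Sum: (0) + (16) + (-20) = -4

-4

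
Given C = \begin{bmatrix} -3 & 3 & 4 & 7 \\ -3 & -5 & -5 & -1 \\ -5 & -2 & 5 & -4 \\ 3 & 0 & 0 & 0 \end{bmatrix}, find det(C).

Expand along row 4 (it has 3 zeros):
  − (3) · M_41   where M_41 = det([3 4 7; -5 -5 -1; -2 5 -4]) = -242
det = (-1)·(3)·(-242) = 726

|C| = 726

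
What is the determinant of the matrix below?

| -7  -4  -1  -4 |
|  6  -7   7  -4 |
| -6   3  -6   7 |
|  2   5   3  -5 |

-1249

Expand along row 1:
  + (-7) · M_11   where M_11 = det([-7 7 -4; 3 -6 7; 5 3 -5]) = 131
  − (-4) · M_12   where M_12 = det([6 7 -4; -6 -6 7; 2 3 -5]) = -34
  + (-1) · M_13   where M_13 = det([6 -7 -4; -6 3 7; 2 5 -5]) = -44
  − (-4) · M_14   where M_14 = det([6 -7 7; -6 3 -6; 2 5 3]) = -60
det = (+1)·(-7)·(131) + (-1)·(-4)·(-34) + (+1)·(-1)·(-44) + (-1)·(-4)·(-60) = -1249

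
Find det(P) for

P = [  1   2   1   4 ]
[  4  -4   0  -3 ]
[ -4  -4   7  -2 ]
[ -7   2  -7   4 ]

Expand along row 2 (it has 1 zero):
  − (4) · M_21   where M_21 = det([2 1 4; -4 7 -2; 2 -7 4]) = 96
  + (-4) · M_22   where M_22 = det([1 1 4; -4 7 -2; -7 -7 4]) = 352
  + (-3) · M_24   where M_24 = det([1 2 1; -4 -4 7; -7 2 -7]) = -176
det = (-1)·(4)·(96) + (+1)·(-4)·(352) + (+1)·(-3)·(-176) = -1264

-1264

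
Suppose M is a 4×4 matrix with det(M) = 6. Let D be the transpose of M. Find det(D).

det(Mᵀ) = det(M).
det(D) = (1)·(6) = 6

det(D) = 6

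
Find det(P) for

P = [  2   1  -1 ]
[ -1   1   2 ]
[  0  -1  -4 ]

det(P) = -9

Expand along column 1:
  + 2 · |1 2; -1 -4| = 2·(-4 − (-2)) = -4
  − (-1) · |1 -1; -1 -4| = −(-1)·(-4 − 1) = -5
Sum: (-4) + (-5) = -9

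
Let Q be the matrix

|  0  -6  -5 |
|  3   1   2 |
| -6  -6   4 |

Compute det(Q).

Expand along row 1:
  − (-6) · |3 2; -6 4| = −(-6)·(12 − (-12)) = 144
  + (-5) · |3 1; -6 -6| = (-5)·(-18 − (-6)) = 60
Sum: (144) + (60) = 204

|Q| = 204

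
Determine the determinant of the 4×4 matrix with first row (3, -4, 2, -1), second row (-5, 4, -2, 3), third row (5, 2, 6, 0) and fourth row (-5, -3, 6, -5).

Expand along row 3 (it has 1 zero):
  + (5) · M_31   where M_31 = det([-4 2 -1; 4 -2 3; -3 6 -5]) = 36
  − (2) · M_32   where M_32 = det([3 2 -1; -5 -2 3; -5 6 -5]) = -64
  + (6) · M_33   where M_33 = det([3 -4 -1; -5 4 3; -5 -3 -5]) = 92
det = (+1)·(5)·(36) + (-1)·(2)·(-64) + (+1)·(6)·(92) = 860

860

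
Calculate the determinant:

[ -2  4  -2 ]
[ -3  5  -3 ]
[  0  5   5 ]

10

Expand along column 1:
  + (-2) · |5 -3; 5 5| = (-2)·(25 − (-15)) = -80
  − (-3) · |4 -2; 5 5| = −(-3)·(20 − (-10)) = 90
Sum: (-80) + (90) = 10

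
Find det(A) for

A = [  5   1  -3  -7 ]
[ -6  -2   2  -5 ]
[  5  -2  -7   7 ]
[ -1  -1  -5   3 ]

-1148

Expand along row 1:
  + (5) · M_11   where M_11 = det([-2 2 -5; -2 -7 7; -1 -5 3]) = -45
  − (1) · M_12   where M_12 = det([-6 2 -5; 5 -7 7; -1 -5 3]) = 32
  + (-3) · M_13   where M_13 = det([-6 -2 -5; 5 -2 7; -1 -1 3]) = 73
  − (-7) · M_14   where M_14 = det([-6 -2 2; 5 -2 -7; -1 -1 -5]) = -96
det = (+1)·(5)·(-45) + (-1)·(1)·(32) + (+1)·(-3)·(73) + (-1)·(-7)·(-96) = -1148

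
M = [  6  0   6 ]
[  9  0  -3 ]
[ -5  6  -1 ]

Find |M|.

det(M) = 432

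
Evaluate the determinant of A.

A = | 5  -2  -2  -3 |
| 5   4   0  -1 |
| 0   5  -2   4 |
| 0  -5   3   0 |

Expand along row 4 (it has 2 zeros):
  + (-5) · M_42   where M_42 = det([5 -2 -3; 5 0 -1; 0 -2 4]) = 60
  − (3) · M_43   where M_43 = det([5 -2 -3; 5 4 -1; 0 5 4]) = 70
det = (+1)·(-5)·(60) + (-1)·(3)·(70) = -510

-510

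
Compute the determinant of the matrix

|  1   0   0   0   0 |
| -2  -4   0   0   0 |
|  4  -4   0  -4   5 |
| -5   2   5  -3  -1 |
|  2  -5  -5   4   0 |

-20

The matrix is block lower-triangular with a 2×2 block and a 3×3 block on the diagonal, so its determinant equals the product of the determinants of the diagonal blocks.
det of the 2×2 block = -4
det of the 3×3 block = 5
det = (-4)·(5) = -20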